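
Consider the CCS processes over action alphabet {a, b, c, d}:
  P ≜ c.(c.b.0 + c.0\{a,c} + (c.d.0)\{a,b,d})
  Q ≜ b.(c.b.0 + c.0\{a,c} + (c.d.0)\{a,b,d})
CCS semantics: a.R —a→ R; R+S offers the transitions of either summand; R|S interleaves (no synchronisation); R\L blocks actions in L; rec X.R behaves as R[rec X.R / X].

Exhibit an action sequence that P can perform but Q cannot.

P's transition system — 6 states:
  s0 = c.(c.b.0 + c.0\{a,c} + (c.d.0)\{a,b,d}) → —c→ s1
  s1 = c.b.0 + c.0\{a,c} + (c.d.0)\{a,b,d} → —c→ s2, —c→ s3, —c→ s4
  s2 = (d.0)\{a,b,d} → (no moves)
  s3 = 0\{a,c} → (no moves)
  s4 = b.0 → —b→ s5
  s5 = 0 → (no moves)
Q's transition system — 6 states:
  t0 = b.(c.b.0 + c.0\{a,c} + (c.d.0)\{a,b,d}) → —b→ t1
  t1 = c.b.0 + c.0\{a,c} + (c.d.0)\{a,b,d} → —c→ t2, —c→ t3, —c→ t4
  t2 = (d.0)\{a,b,d} → (no moves)
  t3 = 0\{a,c} → (no moves)
  t4 = b.0 → —b→ t5
  t5 = 0 → (no moves)
Run σ = ⟨c⟩ on P: start {s0}
  step 1 (c): {s1}
  P completes σ.
Run σ = ⟨c⟩ on Q: start {t0}
  step 1 (c): no successor for Q

c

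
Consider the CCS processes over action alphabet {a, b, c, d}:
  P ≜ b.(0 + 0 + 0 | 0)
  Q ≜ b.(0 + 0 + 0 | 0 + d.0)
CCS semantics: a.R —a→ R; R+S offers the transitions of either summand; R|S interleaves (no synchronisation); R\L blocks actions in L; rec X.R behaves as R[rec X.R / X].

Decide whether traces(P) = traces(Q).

Reachable graph of P (2 states):
  p0 = b.(0 + 0 + 0 | 0) | -b-> p1
  p1 = 0 + 0 + 0 | 0 | ∅
Reachable graph of Q (3 states):
  q0 = b.(0 + 0 + 0 | 0 + d.0) | -b-> q1
  q1 = 0 + 0 + 0 | 0 + d.0 | -d-> q2
  q2 = 0 | ∅
Executing bd from Q (initial set {q0}):
  step 1 (b): {q1}
  step 2 (d): {q2}
  ✓ Q
Executing bd from P (initial set {p0}):
  step 1 (b): {p1}
  step 2 (d): ∅ (P stuck)

NO — witness ⟨bd⟩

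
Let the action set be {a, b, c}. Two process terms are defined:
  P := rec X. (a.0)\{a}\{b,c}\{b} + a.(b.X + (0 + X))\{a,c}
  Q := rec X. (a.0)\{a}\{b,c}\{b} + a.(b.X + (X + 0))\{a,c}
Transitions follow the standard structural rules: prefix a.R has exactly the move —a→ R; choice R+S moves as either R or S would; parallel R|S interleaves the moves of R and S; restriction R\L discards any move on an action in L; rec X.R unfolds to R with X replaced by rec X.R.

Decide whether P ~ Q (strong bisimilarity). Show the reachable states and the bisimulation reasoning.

P's transition system — 3 states:
  u0 = rec X. (a.0)\{a}\{b,c}\{b} + a.(b.X + (0 + X))\{a,c} :: --a--▸ u1
  u1 = (b.(rec X. (a.0)\{a}\{b,c}\{b} + a.(b.X + (0 + X))\{a,c}) + (0 + (rec X. (a.0)\{a}\{b,c}\{b} + a.(b.X + (0 + X))\{a,c})))\{a,c} :: --b--▸ u2
  u2 = (rec X. (a.0)\{a}\{b,c}\{b} + a.(b.X + (0 + X))\{a,c})\{a,c} :: deadlocked
Q's transition system — 3 states:
  v0 = rec X. (a.0)\{a}\{b,c}\{b} + a.(b.X + (X + 0))\{a,c} :: --a--▸ v1
  v1 = (b.(rec X. (a.0)\{a}\{b,c}\{b} + a.(b.X + (X + 0))\{a,c}) + ((rec X. (a.0)\{a}\{b,c}\{b} + a.(b.X + (X + 0))\{a,c}) + 0))\{a,c} :: --b--▸ v2
  v2 = (rec X. (a.0)\{a}\{b,c}\{b} + a.(b.X + (X + 0))\{a,c})\{a,c} :: deadlocked
Partition-refinement fixed point:
  B0 = {u0, v0}
  B1 = {u1, v1}
  B2 = {u2, v2}
u0 ∈ B0, v0 ∈ B0 → same block

bisimilar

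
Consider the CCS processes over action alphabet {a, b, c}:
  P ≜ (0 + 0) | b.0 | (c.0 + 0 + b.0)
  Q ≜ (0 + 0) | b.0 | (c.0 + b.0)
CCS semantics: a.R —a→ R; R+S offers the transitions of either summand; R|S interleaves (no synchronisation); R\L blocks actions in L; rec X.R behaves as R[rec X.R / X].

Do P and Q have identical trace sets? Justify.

LTS(P): 4 reachable states
  p0 = (0 + 0) | b.0 | (c.0 + 0 + b.0) ⊢ -b-> p1, -b-> p2, -c-> p2
  p1 = (0 + 0) | 0 | (c.0 + 0 + b.0) ⊢ -b-> p3, -c-> p3
  p2 = (0 + 0) | b.0 | 0 ⊢ -b-> p3
  p3 = (0 + 0) | 0 | 0 ⊢ deadlocked
LTS(Q): 4 reachable states
  q0 = (0 + 0) | b.0 | (c.0 + b.0) ⊢ -b-> q1, -b-> q2, -c-> q2
  q1 = (0 + 0) | 0 | (c.0 + b.0) ⊢ -b-> q3, -c-> q3
  q2 = (0 + 0) | b.0 | 0 ⊢ -b-> q3
  q3 = (0 + 0) | 0 | 0 ⊢ deadlocked
Coarsest stable partition (strong bisimilarity classes):
  B0 = {p0, q0}
  B1 = {p1, q1}
  B2 = {p3, q3}
  B3 = {p2, q2}
p0 ∈ B0, q0 ∈ B0 → same block
Bisimilar ⇒ trace-equivalent.

YES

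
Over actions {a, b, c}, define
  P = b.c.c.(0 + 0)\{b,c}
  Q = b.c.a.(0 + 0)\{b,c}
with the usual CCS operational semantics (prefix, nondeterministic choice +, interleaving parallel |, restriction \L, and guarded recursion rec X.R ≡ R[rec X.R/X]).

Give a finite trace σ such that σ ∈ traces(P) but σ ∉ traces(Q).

P's transition system — 4 states:
  s0 = b.c.c.(0 + 0)\{b,c} ⊢ ··b··> s1
  s1 = c.c.(0 + 0)\{b,c} ⊢ ··c··> s2
  s2 = c.(0 + 0)\{b,c} ⊢ ··c··> s3
  s3 = (0 + 0)\{b,c} ⊢ ·
Q's transition system — 4 states:
  t0 = b.c.a.(0 + 0)\{b,c} ⊢ ··b··> t1
  t1 = c.a.(0 + 0)\{b,c} ⊢ ··c··> t2
  t2 = a.(0 + 0)\{b,c} ⊢ ··a··> t3
  t3 = (0 + 0)\{b,c} ⊢ ·
Executing bcc from P (initial set {s0}):
  after b @ step 1: {s1}
  after c @ step 2: {s2}
  after c @ step 3: {s3}
  P completes σ.
Executing bcc from Q (initial set {t0}):
  after b @ step 1: {t1}
  after c @ step 2: {t2}
  after c @ step 3: ∅ (Q stuck)

bcc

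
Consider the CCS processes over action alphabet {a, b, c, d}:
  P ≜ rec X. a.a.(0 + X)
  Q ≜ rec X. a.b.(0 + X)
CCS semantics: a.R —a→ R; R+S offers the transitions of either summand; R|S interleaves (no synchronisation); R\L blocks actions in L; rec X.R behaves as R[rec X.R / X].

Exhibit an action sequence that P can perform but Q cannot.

aa

Reachable graph of P (3 states):
  m0 = rec X. a.a.(0 + X) :: -a-> m1
  m1 = a.(0 + (rec X. a.a.(0 + X))) :: -a-> m2
  m2 = 0 + (rec X. a.a.(0 + X)) :: -a-> m1
Reachable graph of Q (3 states):
  n0 = rec X. a.b.(0 + X) :: -a-> n1
  n1 = b.(0 + (rec X. a.b.(0 + X))) :: -b-> n2
  n2 = 0 + (rec X. a.b.(0 + X)) :: -a-> n1
Trace ⟨aa⟩ through P, begin at {m0}:
  [1] a ⇒ {m1}
  [2] a ⇒ {m2}
  ✓ P
Trace ⟨aa⟩ through Q, begin at {n0}:
  [1] a ⇒ {n1}
  [2] a ⇒ no successor for Q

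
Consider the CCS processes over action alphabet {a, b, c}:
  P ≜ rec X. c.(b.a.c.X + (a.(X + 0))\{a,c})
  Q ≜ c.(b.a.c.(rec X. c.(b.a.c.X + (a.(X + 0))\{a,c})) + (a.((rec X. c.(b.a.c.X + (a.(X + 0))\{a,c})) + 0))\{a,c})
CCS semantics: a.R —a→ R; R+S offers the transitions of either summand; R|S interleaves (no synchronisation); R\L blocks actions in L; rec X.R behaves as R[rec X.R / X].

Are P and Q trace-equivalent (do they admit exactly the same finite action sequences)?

Reachable graph of P (4 states):
  u0 = rec X. c.(b.a.c.X + (a.(X + 0))\{a,c}) has moves --c--▸ u1
  u1 = b.a.c.(rec X. c.(b.a.c.X + (a.(X + 0))\{a,c})) + (a.((rec X. c.(b.a.c.X + (a.(X + 0))\{a,c})) + 0))\{a,c} has moves --b--▸ u2
  u2 = a.c.(rec X. c.(b.a.c.X + (a.(X + 0))\{a,c})) has moves --a--▸ u3
  u3 = c.(rec X. c.(b.a.c.X + (a.(X + 0))\{a,c})) has moves --c--▸ u0
Reachable graph of Q (5 states):
  v0 = c.(b.a.c.(rec X. c.(b.a.c.X + (a.(X + 0))\{a,c})) + (a.((rec X. c.(b.a.c.X + (a.(X + 0))\{a,c})) + 0))\{a,c}) has moves --c--▸ v1
  v1 = b.a.c.(rec X. c.(b.a.c.X + (a.(X + 0))\{a,c})) + (a.((rec X. c.(b.a.c.X + (a.(X + 0))\{a,c})) + 0))\{a,c} has moves --b--▸ v2
  v2 = a.c.(rec X. c.(b.a.c.X + (a.(X + 0))\{a,c})) has moves --a--▸ v3
  v3 = c.(rec X. c.(b.a.c.X + (a.(X + 0))\{a,c})) has moves --c--▸ v4
  v4 = rec X. c.(b.a.c.X + (a.(X + 0))\{a,c}) has moves --c--▸ v1
Partition-refinement fixed point:
  B0 = {u0, v0, v4}
  B1 = {u1, v1}
  B2 = {u2, v2}
  B3 = {u3, v3}
u0 ∈ B0, v0 ∈ B0 → same block
Bisimilar ⇒ trace-equivalent.

trace-equivalent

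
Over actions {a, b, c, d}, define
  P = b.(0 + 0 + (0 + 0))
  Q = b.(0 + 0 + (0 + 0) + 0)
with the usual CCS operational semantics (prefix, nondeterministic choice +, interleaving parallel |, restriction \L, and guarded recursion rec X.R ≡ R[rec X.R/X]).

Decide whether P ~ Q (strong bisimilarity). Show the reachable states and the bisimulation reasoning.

Reachable graph of P (2 states):
  s0 = b.(0 + 0 + (0 + 0)) ⊢ -b-> s1
  s1 = 0 + 0 + (0 + 0) ⊢ ·
Reachable graph of Q (2 states):
  t0 = b.(0 + 0 + (0 + 0) + 0) ⊢ -b-> t1
  t1 = 0 + 0 + (0 + 0) + 0 ⊢ ·
Bisimilarity quotient blocks:
  B0 = {s0, t0}
  B1 = {s1, t1}
s0 ∈ B0, t0 ∈ B0 → same block

P ~ Q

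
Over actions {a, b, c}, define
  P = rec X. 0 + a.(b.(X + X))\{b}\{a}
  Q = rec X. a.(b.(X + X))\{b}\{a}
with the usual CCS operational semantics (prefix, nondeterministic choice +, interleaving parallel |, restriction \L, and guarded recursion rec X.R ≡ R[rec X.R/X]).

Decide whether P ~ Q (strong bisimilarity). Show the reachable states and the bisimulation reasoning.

P ~ Q

P's transition system — 2 states:
  u0 = rec X. 0 + a.(b.(X + X))\{b}\{a} :: —a→ u1
  u1 = (b.((rec X. 0 + a.(b.(X + X))\{b}\{a}) + (rec X. 0 + a.(b.(X + X))\{b}\{a})))\{b}\{a} :: (no moves)
Q's transition system — 2 states:
  v0 = rec X. a.(b.(X + X))\{b}\{a} :: —a→ v1
  v1 = (b.((rec X. a.(b.(X + X))\{b}\{a}) + (rec X. a.(b.(X + X))\{b}\{a})))\{b}\{a} :: (no moves)
Partition-refinement fixed point:
  B0 = {u0, v0}
  B1 = {u1, v1}
u0 ∈ B0, v0 ∈ B0 → same block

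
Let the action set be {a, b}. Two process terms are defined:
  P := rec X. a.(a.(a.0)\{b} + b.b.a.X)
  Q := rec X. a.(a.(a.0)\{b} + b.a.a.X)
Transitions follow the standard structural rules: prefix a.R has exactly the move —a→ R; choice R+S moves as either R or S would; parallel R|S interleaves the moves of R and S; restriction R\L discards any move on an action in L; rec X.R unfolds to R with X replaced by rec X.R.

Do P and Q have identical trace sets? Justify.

Reachable graph of P (6 states):
  m0 = rec X. a.(a.(a.0)\{b} + b.b.a.X) | ··a··> m1
  m1 = a.(a.0)\{b} + b.b.a.(rec X. a.(a.(a.0)\{b} + b.b.a.X)) | ··a··> m2, ··b··> m3
  m2 = (a.0)\{b} | ··a··> m4
  m3 = b.a.(rec X. a.(a.(a.0)\{b} + b.b.a.X)) | ··b··> m5
  m4 = 0\{b} | (no moves)
  m5 = a.(rec X. a.(a.(a.0)\{b} + b.b.a.X)) | ··a··> m0
Reachable graph of Q (6 states):
  n0 = rec X. a.(a.(a.0)\{b} + b.a.a.X) | ··a··> n1
  n1 = a.(a.0)\{b} + b.a.a.(rec X. a.(a.(a.0)\{b} + b.a.a.X)) | ··a··> n2, ··b··> n3
  n2 = (a.0)\{b} | ··a··> n4
  n3 = a.a.(rec X. a.(a.(a.0)\{b} + b.a.a.X)) | ··a··> n5
  n4 = 0\{b} | (no moves)
  n5 = a.(rec X. a.(a.(a.0)\{b} + b.a.a.X)) | ··a··> n0
Run σ = ⟨abb⟩ on P: start {m0}
  step 1 (a): {m1}
  step 2 (b): {m3}
  step 3 (b): {m5}
  ✓ P
Run σ = ⟨abb⟩ on Q: start {n0}
  step 1 (a): {n1}
  step 2 (b): {n3}
  step 3 (b): ∅ (Q stuck)

trace-distinct — witness ⟨abb⟩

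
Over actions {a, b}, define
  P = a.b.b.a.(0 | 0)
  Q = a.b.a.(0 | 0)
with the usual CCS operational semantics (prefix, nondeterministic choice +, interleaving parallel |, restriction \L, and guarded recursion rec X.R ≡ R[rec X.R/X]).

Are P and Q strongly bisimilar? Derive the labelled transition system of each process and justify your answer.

not bisimilar

LTS(P): 5 reachable states
  m0 = a.b.b.a.(0 | 0) has moves —a→ m1
  m1 = b.b.a.(0 | 0) has moves —b→ m2
  m2 = b.a.(0 | 0) has moves —b→ m3
  m3 = a.(0 | 0) has moves —a→ m4
  m4 = 0 | 0 has moves stopped
LTS(Q): 4 reachable states
  n0 = a.b.a.(0 | 0) has moves —a→ n1
  n1 = b.a.(0 | 0) has moves —b→ n2
  n2 = a.(0 | 0) has moves —a→ n3
  n3 = 0 | 0 has moves stopped
Coarsest stable partition (strong bisimilarity classes):
  B0 = {m0}
  B1 = {m1}
  B2 = {m2, n1}
  B3 = {m3, n2}
  B4 = {m4, n3}
  B5 = {n0}
m0 ∈ B0, n0 ∈ B5 → different blocks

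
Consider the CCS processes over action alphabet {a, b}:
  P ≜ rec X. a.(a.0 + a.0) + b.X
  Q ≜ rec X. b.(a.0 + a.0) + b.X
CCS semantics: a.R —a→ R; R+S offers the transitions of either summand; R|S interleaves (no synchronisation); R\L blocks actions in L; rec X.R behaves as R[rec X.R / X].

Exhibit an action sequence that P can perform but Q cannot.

P's transition system — 3 states:
  u0 = rec X. a.(a.0 + a.0) + b.X ⊢ —a→ u1, —b→ u0
  u1 = a.0 + a.0 ⊢ —a→ u2
  u2 = 0 ⊢ (no moves)
Q's transition system — 3 states:
  v0 = rec X. b.(a.0 + a.0) + b.X ⊢ —b→ v0, —b→ v1
  v1 = a.0 + a.0 ⊢ —a→ v2
  v2 = 0 ⊢ (no moves)
Trace ⟨a⟩ through P, begin at {u0}:
  step 1 (a): {u1}
  — P admits the full trace.
Trace ⟨a⟩ through Q, begin at {v0}:
  step 1 (a): ∅  — Q cannot continue

a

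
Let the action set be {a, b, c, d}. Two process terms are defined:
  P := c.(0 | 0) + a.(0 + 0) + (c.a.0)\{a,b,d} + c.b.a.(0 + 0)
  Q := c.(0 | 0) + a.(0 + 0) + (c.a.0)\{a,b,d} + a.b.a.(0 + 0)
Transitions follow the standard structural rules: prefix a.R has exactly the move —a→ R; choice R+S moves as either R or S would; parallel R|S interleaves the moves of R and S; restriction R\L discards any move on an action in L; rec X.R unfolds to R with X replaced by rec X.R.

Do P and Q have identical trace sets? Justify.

traces(P) ≠ traces(Q) — witness ⟨cb⟩

LTS(P): 6 reachable states
  u0 = c.(0 | 0) + a.(0 + 0) + (c.a.0)\{a,b,d} + c.b.a.(0 + 0) ⊢ ··a··> u1, ··c··> u2, ··c··> u3, ··c··> u4
  u1 = 0 + 0 ⊢ deadlocked
  u2 = (a.0)\{a,b,d} ⊢ deadlocked
  u3 = 0 | 0 ⊢ deadlocked
  u4 = b.a.(0 + 0) ⊢ ··b··> u5
  u5 = a.(0 + 0) ⊢ ··a··> u1
LTS(Q): 6 reachable states
  v0 = c.(0 | 0) + a.(0 + 0) + (c.a.0)\{a,b,d} + a.b.a.(0 + 0) ⊢ ··a··> v1, ··a··> v2, ··c··> v3, ··c··> v4
  v1 = 0 + 0 ⊢ deadlocked
  v2 = b.a.(0 + 0) ⊢ ··b··> v5
  v3 = (a.0)\{a,b,d} ⊢ deadlocked
  v4 = 0 | 0 ⊢ deadlocked
  v5 = a.(0 + 0) ⊢ ··a··> v1
Executing cb from P (initial set {u0}):
  step 1 (c): {u2, u3, u4}
  step 2 (b): {u5}
  P completes σ.
Executing cb from Q (initial set {v0}):
  step 1 (c): {v3, v4}
  step 2 (b): ∅ (Q stuck)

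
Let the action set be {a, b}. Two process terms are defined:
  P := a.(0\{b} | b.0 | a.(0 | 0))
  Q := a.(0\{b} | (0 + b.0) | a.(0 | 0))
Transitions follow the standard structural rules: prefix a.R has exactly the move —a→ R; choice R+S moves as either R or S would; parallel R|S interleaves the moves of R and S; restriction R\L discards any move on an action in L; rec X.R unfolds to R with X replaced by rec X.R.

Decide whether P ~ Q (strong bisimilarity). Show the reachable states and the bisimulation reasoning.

Reachable graph of P (5 states):
  m0 = a.(0\{b} | b.0 | a.(0 | 0)) has moves -a-> m1
  m1 = 0\{b} | b.0 | a.(0 | 0) has moves -a-> m2, -b-> m3
  m2 = 0\{b} | b.0 | (0 | 0) has moves -b-> m4
  m3 = 0\{b} | 0 | a.(0 | 0) has moves -a-> m4
  m4 = 0\{b} | 0 | (0 | 0) has moves (no moves)
Reachable graph of Q (5 states):
  n0 = a.(0\{b} | (0 + b.0) | a.(0 | 0)) has moves -a-> n1
  n1 = 0\{b} | (0 + b.0) | a.(0 | 0) has moves -a-> n2, -b-> n3
  n2 = 0\{b} | (0 + b.0) | (0 | 0) has moves -b-> n4
  n3 = 0\{b} | 0 | a.(0 | 0) has moves -a-> n4
  n4 = 0\{b} | 0 | (0 | 0) has moves (no moves)
Coarsest stable partition (strong bisimilarity classes):
  B0 = {m0, n0}
  B1 = {m1, n1}
  B2 = {m2, n2}
  B3 = {m4, n4}
  B4 = {m3, n3}
m0 ∈ B0, n0 ∈ B0 → same block

YES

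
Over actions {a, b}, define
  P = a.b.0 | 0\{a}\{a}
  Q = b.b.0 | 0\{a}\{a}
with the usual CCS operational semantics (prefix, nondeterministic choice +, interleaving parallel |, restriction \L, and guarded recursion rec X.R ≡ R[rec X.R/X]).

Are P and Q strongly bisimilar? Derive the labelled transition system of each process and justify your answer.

P's transition system — 3 states:
  p0 = a.b.0 | 0\{a}\{a} :: —a→ p1
  p1 = b.0 | 0\{a}\{a} :: —b→ p2
  p2 = 0 | 0\{a}\{a} :: ∅
Q's transition system — 3 states:
  q0 = b.b.0 | 0\{a}\{a} :: —b→ q1
  q1 = b.0 | 0\{a}\{a} :: —b→ q2
  q2 = 0 | 0\{a}\{a} :: ∅
Coarsest stable partition (strong bisimilarity classes):
  B0 = {p0}
  B1 = {p1, q1}
  B2 = {p2, q2}
  B3 = {q0}
p0 ∈ B0, q0 ∈ B3 → different blocks

NO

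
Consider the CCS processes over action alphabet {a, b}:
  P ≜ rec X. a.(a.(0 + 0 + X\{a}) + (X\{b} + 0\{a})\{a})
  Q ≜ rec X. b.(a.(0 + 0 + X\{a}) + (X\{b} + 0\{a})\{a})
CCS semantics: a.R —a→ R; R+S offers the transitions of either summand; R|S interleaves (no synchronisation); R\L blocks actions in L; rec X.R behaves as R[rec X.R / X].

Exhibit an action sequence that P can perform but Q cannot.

P's transition system — 3 states:
  m0 = rec X. a.(a.(0 + 0 + X\{a}) + (X\{b} + 0\{a})\{a}) ⊢ -a-> m1
  m1 = a.(0 + 0 + (rec X. a.(a.(0 + 0 + X\{a}) + (X\{b} + 0\{a})\{a}))\{a}) + ((rec X. a.(a.(0 + 0 + X\{a}) + (X\{b} + 0\{a})\{a}))\{b} + 0\{a})\{a} ⊢ -a-> m2
  m2 = 0 + 0 + (rec X. a.(a.(0 + 0 + X\{a}) + (X\{b} + 0\{a})\{a}))\{a} ⊢ (no moves)
Q's transition system — 4 states:
  n0 = rec X. b.(a.(0 + 0 + X\{a}) + (X\{b} + 0\{a})\{a}) ⊢ -b-> n1
  n1 = a.(0 + 0 + (rec X. b.(a.(0 + 0 + X\{a}) + (X\{b} + 0\{a})\{a}))\{a}) + ((rec X. b.(a.(0 + 0 + X\{a}) + (X\{b} + 0\{a})\{a}))\{b} + 0\{a})\{a} ⊢ -a-> n2
  n2 = 0 + 0 + (rec X. b.(a.(0 + 0 + X\{a}) + (X\{b} + 0\{a})\{a}))\{a} ⊢ -b-> n3
  n3 = (a.(0 + 0 + (rec X. b.(a.(0 + 0 + X\{a}) + (X\{b} + 0\{a})\{a}))\{a}) + ((rec X. b.(a.(0 + 0 + X\{a}) + (X\{b} + 0\{a})\{a}))\{b} + 0\{a})\{a})\{a} ⊢ (no moves)
Executing a from P (initial set {m0}):
  [1] a ⇒ {m1}
  — P admits the full trace.
Executing a from Q (initial set {n0}):
  [1] a ⇒ ∅ (Q stuck)

a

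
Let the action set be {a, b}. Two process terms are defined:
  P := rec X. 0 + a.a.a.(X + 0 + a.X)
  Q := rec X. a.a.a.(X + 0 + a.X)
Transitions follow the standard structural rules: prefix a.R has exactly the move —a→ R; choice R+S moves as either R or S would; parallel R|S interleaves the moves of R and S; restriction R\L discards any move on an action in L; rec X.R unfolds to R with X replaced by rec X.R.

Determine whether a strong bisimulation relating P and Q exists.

P's transition system — 4 states:
  m0 = rec X. 0 + a.a.a.(X + 0 + a.X) → ··a··> m1
  m1 = a.a.((rec X. 0 + a.a.a.(X + 0 + a.X)) + 0 + a.(rec X. 0 + a.a.a.(X + 0 + a.X))) → ··a··> m2
  m2 = a.((rec X. 0 + a.a.a.(X + 0 + a.X)) + 0 + a.(rec X. 0 + a.a.a.(X + 0 + a.X))) → ··a··> m3
  m3 = (rec X. 0 + a.a.a.(X + 0 + a.X)) + 0 + a.(rec X. 0 + a.a.a.(X + 0 + a.X)) → ··a··> m0, ··a··> m1
Q's transition system — 4 states:
  n0 = rec X. a.a.a.(X + 0 + a.X) → ··a··> n1
  n1 = a.a.((rec X. a.a.a.(X + 0 + a.X)) + 0 + a.(rec X. a.a.a.(X + 0 + a.X))) → ··a··> n2
  n2 = a.((rec X. a.a.a.(X + 0 + a.X)) + 0 + a.(rec X. a.a.a.(X + 0 + a.X))) → ··a··> n3
  n3 = (rec X. a.a.a.(X + 0 + a.X)) + 0 + a.(rec X. a.a.a.(X + 0 + a.X)) → ··a··> n0, ··a··> n1
Partition-refinement fixed point:
  B0 = {m0, m1, m2, m3, n0, n1, n2, n3}
m0 ∈ B0, n0 ∈ B0 → same block

YES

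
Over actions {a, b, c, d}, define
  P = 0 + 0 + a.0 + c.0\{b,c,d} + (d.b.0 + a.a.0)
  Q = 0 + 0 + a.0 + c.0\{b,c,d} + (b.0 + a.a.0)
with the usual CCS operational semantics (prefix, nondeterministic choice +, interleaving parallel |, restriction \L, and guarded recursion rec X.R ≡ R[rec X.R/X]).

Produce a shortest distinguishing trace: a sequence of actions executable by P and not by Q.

d

P's transition system — 5 states:
  m0 = 0 + 0 + a.0 + c.0\{b,c,d} + (d.b.0 + a.a.0) → ··a··> m1, ··a··> m2, ··c··> m3, ··d··> m4
  m1 = 0 → ·
  m2 = a.0 → ··a··> m1
  m3 = 0\{b,c,d} → ·
  m4 = b.0 → ··b··> m1
Q's transition system — 4 states:
  n0 = 0 + 0 + a.0 + c.0\{b,c,d} + (b.0 + a.a.0) → ··a··> n1, ··a··> n2, ··b··> n1, ··c··> n3
  n1 = 0 → ·
  n2 = a.0 → ··a··> n1
  n3 = 0\{b,c,d} → ·
Executing d from P (initial set {m0}):
  step 1 (d): {m4}
  — P admits the full trace.
Executing d from Q (initial set {n0}):
  step 1 (d): no successor for Q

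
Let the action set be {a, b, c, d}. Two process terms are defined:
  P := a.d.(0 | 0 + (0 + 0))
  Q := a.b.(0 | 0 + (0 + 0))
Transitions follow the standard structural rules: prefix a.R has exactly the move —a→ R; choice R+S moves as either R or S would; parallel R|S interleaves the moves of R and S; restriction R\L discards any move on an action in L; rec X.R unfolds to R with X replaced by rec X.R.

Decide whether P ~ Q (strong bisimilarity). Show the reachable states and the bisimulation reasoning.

LTS(P): 3 reachable states
  u0 = a.d.(0 | 0 + (0 + 0)) ⊢ -a-> u1
  u1 = d.(0 | 0 + (0 + 0)) ⊢ -d-> u2
  u2 = 0 | 0 + (0 + 0) ⊢ (no moves)
LTS(Q): 3 reachable states
  v0 = a.b.(0 | 0 + (0 + 0)) ⊢ -a-> v1
  v1 = b.(0 | 0 + (0 + 0)) ⊢ -b-> v2
  v2 = 0 | 0 + (0 + 0) ⊢ (no moves)
Bisimilarity quotient blocks:
  B0 = {u0}
  B1 = {u1}
  B2 = {u2, v2}
  B3 = {v0}
  B4 = {v1}
u0 ∈ B0, v0 ∈ B3 → different blocks

NO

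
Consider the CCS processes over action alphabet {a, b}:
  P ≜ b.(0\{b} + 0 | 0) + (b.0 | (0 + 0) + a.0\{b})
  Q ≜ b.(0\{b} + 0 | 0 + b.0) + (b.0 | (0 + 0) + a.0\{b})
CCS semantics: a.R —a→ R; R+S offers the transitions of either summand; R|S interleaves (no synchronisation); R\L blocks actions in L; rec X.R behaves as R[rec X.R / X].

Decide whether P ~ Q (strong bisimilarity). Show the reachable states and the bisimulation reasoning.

Reachable graph of P (4 states):
  u0 = b.(0\{b} + 0 | 0) + (b.0 | (0 + 0) + a.0\{b}) has moves ··a··> u1, ··b··> u2, ··b··> u3
  u1 = 0\{b} has moves ∅
  u2 = 0 | (0 + 0) has moves ∅
  u3 = 0\{b} + 0 | 0 has moves ∅
Reachable graph of Q (5 states):
  v0 = b.(0\{b} + 0 | 0 + b.0) + (b.0 | (0 + 0) + a.0\{b}) has moves ··a··> v1, ··b··> v2, ··b··> v3
  v1 = 0\{b} has moves ∅
  v2 = 0 | (0 + 0) has moves ∅
  v3 = 0\{b} + 0 | 0 + b.0 has moves ··b··> v4
  v4 = 0 has moves ∅
Partition-refinement fixed point:
  B0 = {u0}
  B1 = {u1, u2, u3, v1, v2, v4}
  B2 = {v0}
  B3 = {v3}
u0 ∈ B0, v0 ∈ B2 → different blocks

NO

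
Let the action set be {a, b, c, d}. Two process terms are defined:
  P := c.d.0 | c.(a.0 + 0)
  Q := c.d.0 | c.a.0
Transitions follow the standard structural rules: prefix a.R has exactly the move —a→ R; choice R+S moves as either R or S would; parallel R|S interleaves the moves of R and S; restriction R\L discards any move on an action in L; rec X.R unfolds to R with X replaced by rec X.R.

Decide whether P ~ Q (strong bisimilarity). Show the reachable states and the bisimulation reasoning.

P's transition system — 9 states:
  u0 = c.d.0 | c.(a.0 + 0) :: ··c··> u1, ··c··> u2
  u1 = c.d.0 | (a.0 + 0) :: ··a··> u3, ··c··> u4
  u2 = d.0 | c.(a.0 + 0) :: ··c··> u4, ··d··> u5
  u3 = c.d.0 | 0 :: ··c··> u6
  u4 = d.0 | (a.0 + 0) :: ··a··> u6, ··d··> u7
  u5 = 0 | c.(a.0 + 0) :: ··c··> u7
  u6 = d.0 | 0 :: ··d··> u8
  u7 = 0 | (a.0 + 0) :: ··a··> u8
  u8 = 0 | 0 :: deadlocked
Q's transition system — 9 states:
  v0 = c.d.0 | c.a.0 :: ··c··> v1, ··c··> v2
  v1 = c.d.0 | a.0 :: ··a··> v3, ··c··> v4
  v2 = d.0 | c.a.0 :: ··c··> v4, ··d··> v5
  v3 = c.d.0 | 0 :: ··c··> v6
  v4 = d.0 | a.0 :: ··a··> v6, ··d··> v7
  v5 = 0 | c.a.0 :: ··c··> v7
  v6 = d.0 | 0 :: ··d··> v8
  v7 = 0 | a.0 :: ··a··> v8
  v8 = 0 | 0 :: deadlocked
Coarsest stable partition (strong bisimilarity classes):
  B0 = {u0, v0}
  B1 = {u1, v1}
  B2 = {u4, v4}
  B3 = {u6, v6}
  B4 = {u8, v8}
  B5 = {u7, v7}
  B6 = {u3, v3}
  B7 = {u2, v2}
  B8 = {u5, v5}
u0 ∈ B0, v0 ∈ B0 → same block

YES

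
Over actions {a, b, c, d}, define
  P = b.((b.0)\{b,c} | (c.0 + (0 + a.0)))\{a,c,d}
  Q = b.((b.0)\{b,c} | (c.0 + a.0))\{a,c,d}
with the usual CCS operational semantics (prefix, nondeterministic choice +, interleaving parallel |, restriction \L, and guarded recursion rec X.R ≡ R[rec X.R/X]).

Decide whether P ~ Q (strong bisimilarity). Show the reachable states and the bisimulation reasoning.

P's transition system — 2 states:
  m0 = b.((b.0)\{b,c} | (c.0 + (0 + a.0)))\{a,c,d} → --b--▸ m1
  m1 = ((b.0)\{b,c} | (c.0 + (0 + a.0)))\{a,c,d} → ∅
Q's transition system — 2 states:
  n0 = b.((b.0)\{b,c} | (c.0 + a.0))\{a,c,d} → --b--▸ n1
  n1 = ((b.0)\{b,c} | (c.0 + a.0))\{a,c,d} → ∅
Partition-refinement fixed point:
  B0 = {m0, n0}
  B1 = {m1, n1}
m0 ∈ B0, n0 ∈ B0 → same block

bisimilar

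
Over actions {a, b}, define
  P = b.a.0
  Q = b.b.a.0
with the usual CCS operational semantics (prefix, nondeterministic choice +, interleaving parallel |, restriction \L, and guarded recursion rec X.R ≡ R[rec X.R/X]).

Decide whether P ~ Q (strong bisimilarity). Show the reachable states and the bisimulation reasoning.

not bisimilar

P's transition system — 3 states:
  p0 = b.a.0 → --b--▸ p1
  p1 = a.0 → --a--▸ p2
  p2 = 0 → stopped
Q's transition system — 4 states:
  q0 = b.b.a.0 → --b--▸ q1
  q1 = b.a.0 → --b--▸ q2
  q2 = a.0 → --a--▸ q3
  q3 = 0 → stopped
Partition-refinement fixed point:
  B0 = {p0, q1}
  B1 = {p1, q2}
  B2 = {p2, q3}
  B3 = {q0}
p0 ∈ B0, q0 ∈ B3 → different blocks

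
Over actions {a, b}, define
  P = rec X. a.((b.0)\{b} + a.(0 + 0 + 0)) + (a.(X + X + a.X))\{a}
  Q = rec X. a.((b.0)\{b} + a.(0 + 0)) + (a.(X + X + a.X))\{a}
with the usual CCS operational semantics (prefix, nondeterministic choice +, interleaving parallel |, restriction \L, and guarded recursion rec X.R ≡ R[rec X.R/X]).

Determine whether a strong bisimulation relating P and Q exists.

YES

Reachable graph of P (3 states):
  s0 = rec X. a.((b.0)\{b} + a.(0 + 0 + 0)) + (a.(X + X + a.X))\{a} :: ··a··> s1
  s1 = (b.0)\{b} + a.(0 + 0 + 0) :: ··a··> s2
  s2 = 0 + 0 + 0 :: ∅
Reachable graph of Q (3 states):
  t0 = rec X. a.((b.0)\{b} + a.(0 + 0)) + (a.(X + X + a.X))\{a} :: ··a··> t1
  t1 = (b.0)\{b} + a.(0 + 0) :: ··a··> t2
  t2 = 0 + 0 :: ∅
Coarsest stable partition (strong bisimilarity classes):
  B0 = {s0, t0}
  B1 = {s1, t1}
  B2 = {s2, t2}
s0 ∈ B0, t0 ∈ B0 → same block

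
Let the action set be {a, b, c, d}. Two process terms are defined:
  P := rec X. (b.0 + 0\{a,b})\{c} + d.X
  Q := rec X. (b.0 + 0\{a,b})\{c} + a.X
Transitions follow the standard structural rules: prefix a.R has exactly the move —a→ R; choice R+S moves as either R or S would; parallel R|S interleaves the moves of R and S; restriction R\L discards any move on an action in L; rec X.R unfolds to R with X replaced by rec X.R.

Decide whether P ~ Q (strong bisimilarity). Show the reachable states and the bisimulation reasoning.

LTS(P): 2 reachable states
  u0 = rec X. (b.0 + 0\{a,b})\{c} + d.X ⊢ ··b··> u1, ··d··> u0
  u1 = 0\{c} ⊢ ∅
LTS(Q): 2 reachable states
  v0 = rec X. (b.0 + 0\{a,b})\{c} + a.X ⊢ ··a··> v0, ··b··> v1
  v1 = 0\{c} ⊢ ∅
Partition-refinement fixed point:
  B0 = {u0}
  B1 = {u1, v1}
  B2 = {v0}
u0 ∈ B0, v0 ∈ B2 → different blocks

P ≁ Q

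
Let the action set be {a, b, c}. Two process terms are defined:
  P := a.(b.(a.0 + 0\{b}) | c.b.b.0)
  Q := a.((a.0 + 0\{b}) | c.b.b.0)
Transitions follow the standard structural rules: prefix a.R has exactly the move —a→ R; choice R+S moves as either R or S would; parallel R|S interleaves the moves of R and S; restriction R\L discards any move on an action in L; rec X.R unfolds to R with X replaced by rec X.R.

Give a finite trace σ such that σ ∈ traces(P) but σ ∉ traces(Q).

ab

Reachable graph of P (13 states):
  m0 = a.(b.(a.0 + 0\{b}) | c.b.b.0) | —a→ m1
  m1 = b.(a.0 + 0\{b}) | c.b.b.0 | —b→ m2, —c→ m3
  m2 = (a.0 + 0\{b}) | c.b.b.0 | —a→ m4, —c→ m5
  m3 = b.(a.0 + 0\{b}) | b.b.0 | —b→ m5, —b→ m6
  m4 = 0 | c.b.b.0 | —c→ m7
  m5 = (a.0 + 0\{b}) | b.b.0 | —a→ m7, —b→ m8
  m6 = b.(a.0 + 0\{b}) | b.0 | —b→ m8, —b→ m9
  m7 = 0 | b.b.0 | —b→ m10
  m8 = (a.0 + 0\{b}) | b.0 | —a→ m10, —b→ m11
  m9 = b.(a.0 + 0\{b}) | 0 | —b→ m11
  m10 = 0 | b.0 | —b→ m12
  m11 = (a.0 + 0\{b}) | 0 | —a→ m12
  m12 = 0 | 0 | (no moves)
Reachable graph of Q (9 states):
  n0 = a.((a.0 + 0\{b}) | c.b.b.0) | —a→ n1
  n1 = (a.0 + 0\{b}) | c.b.b.0 | —a→ n2, —c→ n3
  n2 = 0 | c.b.b.0 | —c→ n4
  n3 = (a.0 + 0\{b}) | b.b.0 | —a→ n4, —b→ n5
  n4 = 0 | b.b.0 | —b→ n6
  n5 = (a.0 + 0\{b}) | b.0 | —a→ n6, —b→ n7
  n6 = 0 | b.0 | —b→ n8
  n7 = (a.0 + 0\{b}) | 0 | —a→ n8
  n8 = 0 | 0 | (no moves)
Executing ab from P (initial set {m0}):
  step 1 (a): {m1}
  step 2 (b): {m2}
  — P admits the full trace.
Executing ab from Q (initial set {n0}):
  step 1 (a): {n1}
  step 2 (b): no successor for Q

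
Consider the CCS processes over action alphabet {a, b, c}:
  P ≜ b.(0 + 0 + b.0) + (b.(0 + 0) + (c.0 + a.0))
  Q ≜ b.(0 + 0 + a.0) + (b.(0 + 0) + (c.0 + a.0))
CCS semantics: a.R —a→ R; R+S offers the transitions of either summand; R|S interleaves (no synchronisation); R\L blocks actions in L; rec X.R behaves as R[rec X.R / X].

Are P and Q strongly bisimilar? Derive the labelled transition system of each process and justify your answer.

LTS(P): 4 reachable states
  s0 = b.(0 + 0 + b.0) + (b.(0 + 0) + (c.0 + a.0)) | —a→ s1, —b→ s2, —b→ s3, —c→ s1
  s1 = 0 | (no moves)
  s2 = 0 + 0 | (no moves)
  s3 = 0 + 0 + b.0 | —b→ s1
LTS(Q): 4 reachable states
  t0 = b.(0 + 0 + a.0) + (b.(0 + 0) + (c.0 + a.0)) | —a→ t1, —b→ t2, —b→ t3, —c→ t1
  t1 = 0 | (no moves)
  t2 = 0 + 0 | (no moves)
  t3 = 0 + 0 + a.0 | —a→ t1
Coarsest stable partition (strong bisimilarity classes):
  B0 = {s0}
  B1 = {s1, s2, t1, t2}
  B2 = {s3}
  B3 = {t0}
  B4 = {t3}
s0 ∈ B0, t0 ∈ B3 → different blocks

NO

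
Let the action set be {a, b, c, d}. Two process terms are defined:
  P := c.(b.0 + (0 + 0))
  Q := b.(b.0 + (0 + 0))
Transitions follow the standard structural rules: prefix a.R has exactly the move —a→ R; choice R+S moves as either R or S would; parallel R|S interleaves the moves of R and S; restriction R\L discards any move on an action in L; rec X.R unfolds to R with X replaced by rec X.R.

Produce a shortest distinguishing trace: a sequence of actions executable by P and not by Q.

c

Reachable graph of P (3 states):
  m0 = c.(b.0 + (0 + 0)) ⊢ —c→ m1
  m1 = b.0 + (0 + 0) ⊢ —b→ m2
  m2 = 0 ⊢ stopped
Reachable graph of Q (3 states):
  n0 = b.(b.0 + (0 + 0)) ⊢ —b→ n1
  n1 = b.0 + (0 + 0) ⊢ —b→ n2
  n2 = 0 ⊢ stopped
Trace ⟨c⟩ through P, begin at {m0}:
  [1] c ⇒ {m1}
  ✓ P
Trace ⟨c⟩ through Q, begin at {n0}:
  [1] c ⇒ no successor for Q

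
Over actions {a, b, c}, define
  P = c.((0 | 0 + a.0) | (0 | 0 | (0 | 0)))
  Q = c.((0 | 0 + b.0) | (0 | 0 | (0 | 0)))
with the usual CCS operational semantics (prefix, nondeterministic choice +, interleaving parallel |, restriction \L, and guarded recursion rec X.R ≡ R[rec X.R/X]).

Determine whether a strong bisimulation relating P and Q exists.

LTS(P): 3 reachable states
  s0 = c.((0 | 0 + a.0) | (0 | 0 | (0 | 0))) has moves ··c··> s1
  s1 = (0 | 0 + a.0) | (0 | 0 | (0 | 0)) has moves ··a··> s2
  s2 = 0 | (0 | 0 | (0 | 0)) has moves ∅
LTS(Q): 3 reachable states
  t0 = c.((0 | 0 + b.0) | (0 | 0 | (0 | 0))) has moves ··c··> t1
  t1 = (0 | 0 + b.0) | (0 | 0 | (0 | 0)) has moves ··b··> t2
  t2 = 0 | (0 | 0 | (0 | 0)) has moves ∅
Coarsest stable partition (strong bisimilarity classes):
  B0 = {s0}
  B1 = {s1}
  B2 = {s2, t2}
  B3 = {t0}
  B4 = {t1}
s0 ∈ B0, t0 ∈ B3 → different blocks

P ≁ Q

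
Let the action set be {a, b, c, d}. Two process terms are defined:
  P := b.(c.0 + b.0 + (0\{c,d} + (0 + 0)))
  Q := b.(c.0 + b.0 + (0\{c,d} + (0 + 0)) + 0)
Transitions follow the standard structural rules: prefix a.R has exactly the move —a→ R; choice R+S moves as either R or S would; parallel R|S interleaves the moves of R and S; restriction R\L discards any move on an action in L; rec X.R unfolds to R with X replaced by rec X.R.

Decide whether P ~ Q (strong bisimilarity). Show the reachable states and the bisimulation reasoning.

P ~ Q

Reachable graph of P (3 states):
  p0 = b.(c.0 + b.0 + (0\{c,d} + (0 + 0))) → -b-> p1
  p1 = c.0 + b.0 + (0\{c,d} + (0 + 0)) → -b-> p2, -c-> p2
  p2 = 0 → ·
Reachable graph of Q (3 states):
  q0 = b.(c.0 + b.0 + (0\{c,d} + (0 + 0)) + 0) → -b-> q1
  q1 = c.0 + b.0 + (0\{c,d} + (0 + 0)) + 0 → -b-> q2, -c-> q2
  q2 = 0 → ·
Bisimilarity quotient blocks:
  B0 = {p0, q0}
  B1 = {p1, q1}
  B2 = {p2, q2}
p0 ∈ B0, q0 ∈ B0 → same block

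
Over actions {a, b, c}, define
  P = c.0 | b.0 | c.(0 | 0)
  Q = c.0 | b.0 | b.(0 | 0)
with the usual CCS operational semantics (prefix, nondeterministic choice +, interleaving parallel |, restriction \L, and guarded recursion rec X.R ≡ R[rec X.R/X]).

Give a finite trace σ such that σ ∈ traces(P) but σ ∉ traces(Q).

P's transition system — 8 states:
  s0 = c.0 | b.0 | c.(0 | 0) ⊢ -b-> s1, -c-> s2, -c-> s3
  s1 = c.0 | 0 | c.(0 | 0) ⊢ -c-> s4, -c-> s5
  s2 = 0 | b.0 | c.(0 | 0) ⊢ -b-> s4, -c-> s6
  s3 = c.0 | b.0 | (0 | 0) ⊢ -b-> s5, -c-> s6
  s4 = 0 | 0 | c.(0 | 0) ⊢ -c-> s7
  s5 = c.0 | 0 | (0 | 0) ⊢ -c-> s7
  s6 = 0 | b.0 | (0 | 0) ⊢ -b-> s7
  s7 = 0 | 0 | (0 | 0) ⊢ ·
Q's transition system — 8 states:
  t0 = c.0 | b.0 | b.(0 | 0) ⊢ -b-> t1, -b-> t2, -c-> t3
  t1 = c.0 | 0 | b.(0 | 0) ⊢ -b-> t4, -c-> t5
  t2 = c.0 | b.0 | (0 | 0) ⊢ -b-> t4, -c-> t6
  t3 = 0 | b.0 | b.(0 | 0) ⊢ -b-> t5, -b-> t6
  t4 = c.0 | 0 | (0 | 0) ⊢ -c-> t7
  t5 = 0 | 0 | b.(0 | 0) ⊢ -b-> t7
  t6 = 0 | b.0 | (0 | 0) ⊢ -b-> t7
  t7 = 0 | 0 | (0 | 0) ⊢ ·
Run σ = ⟨cc⟩ on P: start {s0}
  after c @ step 1: {s2, s3}
  after c @ step 2: {s6}
  — P admits the full trace.
Run σ = ⟨cc⟩ on Q: start {t0}
  after c @ step 1: {t3}
  after c @ step 2: ∅  — Q cannot continue

cc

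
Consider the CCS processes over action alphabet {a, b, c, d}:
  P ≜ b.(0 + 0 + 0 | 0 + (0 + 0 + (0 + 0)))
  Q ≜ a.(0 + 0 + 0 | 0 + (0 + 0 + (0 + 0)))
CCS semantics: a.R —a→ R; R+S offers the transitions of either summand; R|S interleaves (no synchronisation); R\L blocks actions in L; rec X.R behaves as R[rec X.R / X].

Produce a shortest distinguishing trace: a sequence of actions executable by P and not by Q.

b

P's transition system — 2 states:
  u0 = b.(0 + 0 + 0 | 0 + (0 + 0 + (0 + 0))) :: --b--▸ u1
  u1 = 0 + 0 + 0 | 0 + (0 + 0 + (0 + 0)) :: stopped
Q's transition system — 2 states:
  v0 = a.(0 + 0 + 0 | 0 + (0 + 0 + (0 + 0))) :: --a--▸ v1
  v1 = 0 + 0 + 0 | 0 + (0 + 0 + (0 + 0)) :: stopped
Executing b from P (initial set {u0}):
  step 1 (b): {u1}
  ✓ P
Executing b from Q (initial set {v0}):
  step 1 (b): ∅ (Q stuck)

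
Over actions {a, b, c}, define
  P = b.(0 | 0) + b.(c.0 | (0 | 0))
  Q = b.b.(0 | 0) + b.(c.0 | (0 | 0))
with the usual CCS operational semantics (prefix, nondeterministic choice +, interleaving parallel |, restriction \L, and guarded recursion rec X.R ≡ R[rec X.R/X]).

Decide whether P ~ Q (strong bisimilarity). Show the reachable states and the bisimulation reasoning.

LTS(P): 4 reachable states
  p0 = b.(0 | 0) + b.(c.0 | (0 | 0)) → —b→ p1, —b→ p2
  p1 = 0 | 0 → (no moves)
  p2 = c.0 | (0 | 0) → —c→ p3
  p3 = 0 | (0 | 0) → (no moves)
LTS(Q): 5 reachable states
  q0 = b.b.(0 | 0) + b.(c.0 | (0 | 0)) → —b→ q1, —b→ q2
  q1 = b.(0 | 0) → —b→ q3
  q2 = c.0 | (0 | 0) → —c→ q4
  q3 = 0 | 0 → (no moves)
  q4 = 0 | (0 | 0) → (no moves)
Bisimilarity quotient blocks:
  B0 = {p0}
  B1 = {p1, p3, q3, q4}
  B2 = {p2, q2}
  B3 = {q0}
  B4 = {q1}
p0 ∈ B0, q0 ∈ B3 → different blocks

NO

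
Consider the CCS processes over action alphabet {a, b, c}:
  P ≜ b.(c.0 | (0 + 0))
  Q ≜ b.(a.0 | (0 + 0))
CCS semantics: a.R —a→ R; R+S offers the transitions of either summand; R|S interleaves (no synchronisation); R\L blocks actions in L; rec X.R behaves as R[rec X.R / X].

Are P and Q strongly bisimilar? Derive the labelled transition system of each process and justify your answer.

LTS(P): 3 reachable states
  s0 = b.(c.0 | (0 + 0)) → ··b··> s1
  s1 = c.0 | (0 + 0) → ··c··> s2
  s2 = 0 | (0 + 0) → stopped
LTS(Q): 3 reachable states
  t0 = b.(a.0 | (0 + 0)) → ··b··> t1
  t1 = a.0 | (0 + 0) → ··a··> t2
  t2 = 0 | (0 + 0) → stopped
Partition-refinement fixed point:
  B0 = {s0}
  B1 = {s1}
  B2 = {s2, t2}
  B3 = {t0}
  B4 = {t1}
s0 ∈ B0, t0 ∈ B3 → different blocks

P ≁ Q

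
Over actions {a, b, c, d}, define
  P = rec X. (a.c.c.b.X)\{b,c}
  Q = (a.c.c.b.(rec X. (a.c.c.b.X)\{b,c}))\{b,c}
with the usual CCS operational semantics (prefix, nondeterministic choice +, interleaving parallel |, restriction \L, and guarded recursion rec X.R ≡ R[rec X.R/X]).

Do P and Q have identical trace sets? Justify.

LTS(P): 2 reachable states
  s0 = rec X. (a.c.c.b.X)\{b,c} has moves —a→ s1
  s1 = (c.c.b.(rec X. (a.c.c.b.X)\{b,c}))\{b,c} has moves stopped
LTS(Q): 2 reachable states
  t0 = (a.c.c.b.(rec X. (a.c.c.b.X)\{b,c}))\{b,c} has moves —a→ t1
  t1 = (c.c.b.(rec X. (a.c.c.b.X)\{b,c}))\{b,c} has moves stopped
Coarsest stable partition (strong bisimilarity classes):
  B0 = {s0, t0}
  B1 = {s1, t1}
s0 ∈ B0, t0 ∈ B0 → same block
Bisimilar ⇒ trace-equivalent.

trace-equivalent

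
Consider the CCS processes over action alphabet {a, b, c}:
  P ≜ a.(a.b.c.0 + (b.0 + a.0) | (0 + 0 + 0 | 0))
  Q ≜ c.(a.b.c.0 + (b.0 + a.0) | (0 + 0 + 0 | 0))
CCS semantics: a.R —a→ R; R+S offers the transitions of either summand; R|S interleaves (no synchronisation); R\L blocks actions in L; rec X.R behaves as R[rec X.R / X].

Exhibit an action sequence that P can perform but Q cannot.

a

LTS(P): 6 reachable states
  s0 = a.(a.b.c.0 + (b.0 + a.0) | (0 + 0 + 0 | 0)) :: =a=> s1
  s1 = a.b.c.0 + (b.0 + a.0) | (0 + 0 + 0 | 0) :: =a=> s2, =a=> s3, =b=> s2
  s2 = 0 | (0 + 0 + 0 | 0) :: ·
  s3 = b.c.0 :: =b=> s4
  s4 = c.0 :: =c=> s5
  s5 = 0 :: ·
LTS(Q): 6 reachable states
  t0 = c.(a.b.c.0 + (b.0 + a.0) | (0 + 0 + 0 | 0)) :: =c=> t1
  t1 = a.b.c.0 + (b.0 + a.0) | (0 + 0 + 0 | 0) :: =a=> t2, =a=> t3, =b=> t2
  t2 = 0 | (0 + 0 + 0 | 0) :: ·
  t3 = b.c.0 :: =b=> t4
  t4 = c.0 :: =c=> t5
  t5 = 0 :: ·
Trace ⟨a⟩ through P, begin at {s0}:
  step 1 (a): {s1}
  ✓ P
Trace ⟨a⟩ through Q, begin at {t0}:
  step 1 (a): ∅  — Q cannot continue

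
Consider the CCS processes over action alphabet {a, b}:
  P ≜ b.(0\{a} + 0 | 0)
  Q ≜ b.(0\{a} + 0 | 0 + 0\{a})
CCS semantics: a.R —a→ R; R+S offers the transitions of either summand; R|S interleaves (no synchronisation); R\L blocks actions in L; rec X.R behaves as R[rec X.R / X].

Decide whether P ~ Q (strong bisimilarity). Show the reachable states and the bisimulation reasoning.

LTS(P): 2 reachable states
  u0 = b.(0\{a} + 0 | 0) | ··b··> u1
  u1 = 0\{a} + 0 | 0 | ·
LTS(Q): 2 reachable states
  v0 = b.(0\{a} + 0 | 0 + 0\{a}) | ··b··> v1
  v1 = 0\{a} + 0 | 0 + 0\{a} | ·
Partition-refinement fixed point:
  B0 = {u0, v0}
  B1 = {u1, v1}
u0 ∈ B0, v0 ∈ B0 → same block

bisimilar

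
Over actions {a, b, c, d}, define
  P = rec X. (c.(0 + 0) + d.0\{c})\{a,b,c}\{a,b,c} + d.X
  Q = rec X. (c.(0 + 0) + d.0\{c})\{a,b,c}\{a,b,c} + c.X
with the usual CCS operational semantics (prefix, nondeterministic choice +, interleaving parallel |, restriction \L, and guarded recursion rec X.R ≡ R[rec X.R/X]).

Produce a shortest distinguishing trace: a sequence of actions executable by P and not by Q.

LTS(P): 2 reachable states
  m0 = rec X. (c.(0 + 0) + d.0\{c})\{a,b,c}\{a,b,c} + d.X :: -d-> m0, -d-> m1
  m1 = 0\{c}\{a,b,c}\{a,b,c} :: ∅
LTS(Q): 2 reachable states
  n0 = rec X. (c.(0 + 0) + d.0\{c})\{a,b,c}\{a,b,c} + c.X :: -c-> n0, -d-> n1
  n1 = 0\{c}\{a,b,c}\{a,b,c} :: ∅
Executing dd from P (initial set {m0}):
  after d @ step 1: {m0, m1}
  after d @ step 2: {m0, m1}
  P completes σ.
Executing dd from Q (initial set {n0}):
  after d @ step 1: {n1}
  after d @ step 2: no successor for Q

dd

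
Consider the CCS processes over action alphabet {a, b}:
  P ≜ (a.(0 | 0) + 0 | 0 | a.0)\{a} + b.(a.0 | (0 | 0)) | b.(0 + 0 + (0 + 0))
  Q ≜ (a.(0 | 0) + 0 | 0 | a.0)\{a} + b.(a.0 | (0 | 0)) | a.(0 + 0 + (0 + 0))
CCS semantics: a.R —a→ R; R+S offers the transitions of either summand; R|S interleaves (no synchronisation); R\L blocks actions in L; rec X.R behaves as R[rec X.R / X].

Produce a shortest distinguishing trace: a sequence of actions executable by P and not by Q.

bb

LTS(P): 6 reachable states
  m0 = (a.(0 | 0) + 0 | 0 | a.0)\{a} + b.(a.0 | (0 | 0)) | b.(0 + 0 + (0 + 0)) :: --b--▸ m1, --b--▸ m2
  m1 = a.0 | (0 | 0) | b.(0 + 0 + (0 + 0)) :: --a--▸ m3, --b--▸ m4
  m2 = b.(a.0 | (0 | 0)) | (0 + 0 + (0 + 0)) :: --b--▸ m4
  m3 = 0 | (0 | 0) | b.(0 + 0 + (0 + 0)) :: --b--▸ m5
  m4 = a.0 | (0 | 0) | (0 + 0 + (0 + 0)) :: --a--▸ m5
  m5 = 0 | (0 | 0) | (0 + 0 + (0 + 0)) :: deadlocked
LTS(Q): 6 reachable states
  n0 = (a.(0 | 0) + 0 | 0 | a.0)\{a} + b.(a.0 | (0 | 0)) | a.(0 + 0 + (0 + 0)) :: --a--▸ n1, --b--▸ n2
  n1 = b.(a.0 | (0 | 0)) | (0 + 0 + (0 + 0)) :: --b--▸ n3
  n2 = a.0 | (0 | 0) | a.(0 + 0 + (0 + 0)) :: --a--▸ n3, --a--▸ n4
  n3 = a.0 | (0 | 0) | (0 + 0 + (0 + 0)) :: --a--▸ n5
  n4 = 0 | (0 | 0) | a.(0 + 0 + (0 + 0)) :: --a--▸ n5
  n5 = 0 | (0 | 0) | (0 + 0 + (0 + 0)) :: deadlocked
Run σ = ⟨bb⟩ on P: start {m0}
  [1] b ⇒ {m1, m2}
  [2] b ⇒ {m4}
  P completes σ.
Run σ = ⟨bb⟩ on Q: start {n0}
  [1] b ⇒ {n2}
  [2] b ⇒ ∅  — Q cannot continue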